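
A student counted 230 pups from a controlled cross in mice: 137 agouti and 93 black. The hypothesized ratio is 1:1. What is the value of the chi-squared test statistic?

Total ratio parts = 2. Expected numbers out of 230:
  agouti: 230 × 1/2 = 115
  black: 230 × 1/2 = 115
χ² = Σ (O − E)² / E
  agouti: (137 − 115)² / 115 = 4.2087
  black: (93 − 115)² / 115 = 4.2087
χ² = 4.2087 + 4.2087 = 8.4174 ≈ 8.417

8.417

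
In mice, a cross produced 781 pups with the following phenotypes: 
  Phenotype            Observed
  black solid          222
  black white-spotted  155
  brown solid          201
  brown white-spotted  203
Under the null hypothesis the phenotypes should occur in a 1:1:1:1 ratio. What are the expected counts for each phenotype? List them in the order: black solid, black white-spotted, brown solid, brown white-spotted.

Expected counts for N = 781 under a 1:1:1:1 ratio (total parts = 4):
  black solid: 781 × 1/4 = 195.25
  black white-spotted: 781 × 1/4 = 195.25
  brown solid: 781 × 1/4 = 195.25
  brown white-spotted: 781 × 1/4 = 195.25

195.25, 195.25, 195.25, 195.25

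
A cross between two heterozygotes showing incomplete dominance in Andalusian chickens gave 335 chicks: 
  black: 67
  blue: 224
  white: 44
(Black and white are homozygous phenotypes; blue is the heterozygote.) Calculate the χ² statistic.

With incomplete dominance, a heterozygote × heterozygote cross gives a 1:2:1 phenotypic ratio.
The 1:2:1 ratio has 4 parts, so with N = 335 the expected counts are:
  black: 335 × 1/4 = 83.75
  blue: 335 × 2/4 = 167.5
  white: 335 × 1/4 = 83.75
χ² = Σ (O − E)² / E
  black: (67 − 83.75)² / 83.75 = 3.3500
  blue: (224 − 167.5)² / 167.5 = 19.0582
  white: (44 − 83.75)² / 83.75 = 18.8664
χ² = 3.3500 + 19.0582 + 18.8664 = 41.2746 ≈ 41.275

41.275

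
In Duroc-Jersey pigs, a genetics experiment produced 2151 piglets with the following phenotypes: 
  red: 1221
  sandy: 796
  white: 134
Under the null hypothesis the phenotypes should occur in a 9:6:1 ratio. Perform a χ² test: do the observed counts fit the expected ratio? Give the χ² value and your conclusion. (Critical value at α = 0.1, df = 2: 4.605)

0.243; consistent

Total ratio parts = 16. Expected numbers out of 2151:
  red: 2151 × 9/16 = 1209.9375
  sandy: 2151 × 6/16 = 806.625
  white: 2151 × 1/16 = 134.4375
χ² = Σ (O − E)² / E
  red: (1221 − 1209.9375)² / 1209.9375 = 0.1011
  sandy: (796 − 806.625)² / 806.625 = 0.1400
  white: (134 − 134.4375)² / 134.4375 = 0.0014
χ² = 0.1011 + 0.1400 + 0.0014 = 0.2425 ≈ 0.243
Degrees of freedom = 3 − 1 = 2; critical value at α = 0.1 is 4.605.
Since 0.243 < 4.605, we fail to reject the null hypothesis — the data are consistent with the 9:6:1 ratio.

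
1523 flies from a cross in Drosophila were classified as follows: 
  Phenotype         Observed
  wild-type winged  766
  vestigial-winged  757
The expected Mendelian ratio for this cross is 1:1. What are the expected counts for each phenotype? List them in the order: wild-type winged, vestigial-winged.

761.5, 761.5

Under the 1:1 hypothesis (Σ ratio = 2, N = 1523):
  wild-type winged: 1523 × 1/2 = 761.5
  vestigial-winged: 1523 × 1/2 = 761.5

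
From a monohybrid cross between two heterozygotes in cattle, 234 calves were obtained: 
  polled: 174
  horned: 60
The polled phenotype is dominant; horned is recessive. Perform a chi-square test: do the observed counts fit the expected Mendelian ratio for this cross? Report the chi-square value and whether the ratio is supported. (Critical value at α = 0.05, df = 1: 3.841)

0.051; consistent

For a monohybrid cross between heterozygotes with complete dominance, the expected phenotypic ratio is 3:1.
Expected counts for N = 234 under a 3:1 ratio (total parts = 4):
  polled: 234 × 3/4 = 175.5
  horned: 234 × 1/4 = 58.5
χ² = Σ (O − E)² / E
  polled: (174 − 175.5)² / 175.5 = 0.0128
  horned: (60 − 58.5)² / 58.5 = 0.0385
χ² = 0.0128 + 0.0385 = 0.0513 ≈ 0.051
Degrees of freedom = 2 − 1 = 1; critical value at α = 0.05 is 3.841.
Since 0.051 < 3.841, we fail to reject the null hypothesis — the data are consistent with the 3:1 ratio.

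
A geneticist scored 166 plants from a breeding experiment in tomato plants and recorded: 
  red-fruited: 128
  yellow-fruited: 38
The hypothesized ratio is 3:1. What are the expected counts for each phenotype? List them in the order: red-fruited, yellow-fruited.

124.5, 41.5

Total ratio parts = 4. Expected numbers out of 166:
  red-fruited: 166 × 3/4 = 124.5
  yellow-fruited: 166 × 1/4 = 41.5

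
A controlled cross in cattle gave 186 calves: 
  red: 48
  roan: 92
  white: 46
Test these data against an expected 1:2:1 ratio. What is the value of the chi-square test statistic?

Total ratio parts = 4. Expected numbers out of 186:
  red: 186 × 1/4 = 46.5
  roan: 186 × 2/4 = 93
  white: 186 × 1/4 = 46.5
χ² = Σ (O − E)² / E
  red: (48 − 46.5)² / 46.5 = 0.0484
  roan: (92 − 93)² / 93 = 0.0108
  white: (46 − 46.5)² / 46.5 = 0.0054
χ² = 0.0484 + 0.0108 + 0.0054 = 0.0646 ≈ 0.065

0.065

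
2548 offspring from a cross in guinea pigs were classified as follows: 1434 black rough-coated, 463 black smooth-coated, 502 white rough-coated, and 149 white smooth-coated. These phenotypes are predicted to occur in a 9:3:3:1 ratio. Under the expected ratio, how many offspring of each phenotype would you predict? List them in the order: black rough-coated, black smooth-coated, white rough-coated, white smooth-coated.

The 9:3:3:1 ratio has 16 parts, so with N = 2548 the expected counts are:
  black rough-coated: 2548 × 9/16 = 1433.25
  black smooth-coated: 2548 × 3/16 = 477.75
  white rough-coated: 2548 × 3/16 = 477.75
  white smooth-coated: 2548 × 1/16 = 159.25

1433.25, 477.75, 477.75, 159.25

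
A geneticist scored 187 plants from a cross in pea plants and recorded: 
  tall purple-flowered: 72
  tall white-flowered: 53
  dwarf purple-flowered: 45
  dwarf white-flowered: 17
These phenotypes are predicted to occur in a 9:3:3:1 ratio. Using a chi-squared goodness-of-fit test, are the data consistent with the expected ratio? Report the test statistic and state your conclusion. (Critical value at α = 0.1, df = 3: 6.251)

Under the 9:3:3:1 hypothesis (Σ ratio = 16, N = 187):
  tall purple-flowered: 187 × 9/16 = 105.1875
  tall white-flowered: 187 × 3/16 = 35.0625
  dwarf purple-flowered: 187 × 3/16 = 35.0625
  dwarf white-flowered: 187 × 1/16 = 11.6875
χ² = Σ (O − E)² / E
  tall purple-flowered: (72 − 105.1875)² / 105.1875 = 10.4709
  tall white-flowered: (53 − 35.0625)² / 35.0625 = 9.1766
  dwarf purple-flowered: (45 − 35.0625)² / 35.0625 = 2.8165
  dwarf white-flowered: (17 − 11.6875)² / 11.6875 = 2.4148
χ² = 10.4709 + 9.1766 + 2.8165 + 2.4148 = 24.8788 ≈ 24.879
Degrees of freedom = 4 − 1 = 3; critical value at α = 0.1 is 6.251.
Since 24.879 > 6.251, we reject the null hypothesis — the data do not fit the 9:3:3:1 ratio.

24.879; not consistent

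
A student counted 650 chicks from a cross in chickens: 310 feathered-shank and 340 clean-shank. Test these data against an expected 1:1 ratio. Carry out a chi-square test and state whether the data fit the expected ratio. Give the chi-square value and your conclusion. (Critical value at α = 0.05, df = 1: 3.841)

1.385; consistent

Total ratio parts = 2. Expected numbers out of 650:
  feathered-shank: 650 × 1/2 = 325
  clean-shank: 650 × 1/2 = 325
χ² = Σ (O − E)² / E
  feathered-shank: (310 − 325)² / 325 = 0.6923
  clean-shank: (340 − 325)² / 325 = 0.6923
χ² = 0.6923 + 0.6923 = 1.3846 ≈ 1.385
Degrees of freedom = 2 − 1 = 1; critical value at α = 0.05 is 3.841.
Since 1.385 < 3.841, we fail to reject the null hypothesis — the data are consistent with the 1:1 ratio.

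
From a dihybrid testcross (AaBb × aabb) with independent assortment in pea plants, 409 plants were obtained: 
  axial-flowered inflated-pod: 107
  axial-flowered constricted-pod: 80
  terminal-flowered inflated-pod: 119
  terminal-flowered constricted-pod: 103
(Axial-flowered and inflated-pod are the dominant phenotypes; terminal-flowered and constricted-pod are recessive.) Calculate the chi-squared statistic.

7.812

A dihybrid testcross with independent assortment gives a 1:1:1:1 ratio.
Expected counts for N = 409 under a 1:1:1:1 ratio (total parts = 4):
  axial-flowered inflated-pod: 409 × 1/4 = 102.25
  axial-flowered constricted-pod: 409 × 1/4 = 102.25
  terminal-flowered inflated-pod: 409 × 1/4 = 102.25
  terminal-flowered constricted-pod: 409 × 1/4 = 102.25
χ² = Σ (O − E)² / E
  axial-flowered inflated-pod: (107 − 102.25)² / 102.25 = 0.2207
  axial-flowered constricted-pod: (80 − 102.25)² / 102.25 = 4.8417
  terminal-flowered inflated-pod: (119 − 102.25)² / 102.25 = 2.7439
  terminal-flowered constricted-pod: (103 − 102.25)² / 102.25 = 0.0055
χ² = 0.2207 + 4.8417 + 2.7439 + 0.0055 = 7.8118 ≈ 7.812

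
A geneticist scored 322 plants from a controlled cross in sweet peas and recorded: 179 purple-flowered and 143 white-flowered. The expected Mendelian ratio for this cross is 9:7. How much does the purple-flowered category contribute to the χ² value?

0.025

The 9:7 ratio has 16 parts, so with N = 322 the expected counts are:
  purple-flowered: 322 × 9/16 = 181.125
  white-flowered: 322 × 7/16 = 140.875
Contribution of purple-flowered: (179 − 181.125)² / 181.125 = 0.0249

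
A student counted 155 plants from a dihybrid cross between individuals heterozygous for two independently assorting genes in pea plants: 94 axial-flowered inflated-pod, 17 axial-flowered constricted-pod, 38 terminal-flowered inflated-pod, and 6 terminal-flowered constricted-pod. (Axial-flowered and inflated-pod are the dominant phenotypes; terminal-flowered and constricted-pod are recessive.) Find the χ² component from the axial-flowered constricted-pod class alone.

A dihybrid F₂ with independent assortment and complete dominance at both loci gives a 9:3:3:1 phenotypic ratio.
Under the 9:3:3:1 hypothesis (Σ ratio = 16, N = 155):
  axial-flowered inflated-pod: 155 × 9/16 = 87.1875
  axial-flowered constricted-pod: 155 × 3/16 = 29.0625
  terminal-flowered inflated-pod: 155 × 3/16 = 29.0625
  terminal-flowered constricted-pod: 155 × 1/16 = 9.6875
Contribution of axial-flowered constricted-pod: (17 − 29.0625)² / 29.0625 = 5.0066

5.007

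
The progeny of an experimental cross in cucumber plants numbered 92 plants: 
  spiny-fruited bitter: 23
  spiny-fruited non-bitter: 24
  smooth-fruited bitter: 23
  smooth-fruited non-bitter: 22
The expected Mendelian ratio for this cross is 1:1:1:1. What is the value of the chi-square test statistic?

0.087

Under the 1:1:1:1 hypothesis (Σ ratio = 4, N = 92):
  spiny-fruited bitter: 92 × 1/4 = 23
  spiny-fruited non-bitter: 92 × 1/4 = 23
  smooth-fruited bitter: 92 × 1/4 = 23
  smooth-fruited non-bitter: 92 × 1/4 = 23
χ² = Σ (O − E)² / E
  spiny-fruited bitter: (23 − 23)² / 23 = 0.0000
  spiny-fruited non-bitter: (24 − 23)² / 23 = 0.0435
  smooth-fruited bitter: (23 − 23)² / 23 = 0.0000
  smooth-fruited non-bitter: (22 − 23)² / 23 = 0.0435
χ² = 0.0000 + 0.0435 + 0.0000 + 0.0435 = 0.087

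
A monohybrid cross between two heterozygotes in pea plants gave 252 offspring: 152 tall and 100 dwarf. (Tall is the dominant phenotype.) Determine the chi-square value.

For a monohybrid cross between heterozygotes with complete dominance, the expected phenotypic ratio is 3:1.
Total ratio parts = 4. Expected numbers out of 252:
  tall: 252 × 3/4 = 189
  dwarf: 252 × 1/4 = 63
χ² = Σ (O − E)² / E
  tall: (152 − 189)² / 189 = 7.2434
  dwarf: (100 − 63)² / 63 = 21.7302
χ² = 7.2434 + 21.7302 = 28.9736 ≈ 28.974

28.974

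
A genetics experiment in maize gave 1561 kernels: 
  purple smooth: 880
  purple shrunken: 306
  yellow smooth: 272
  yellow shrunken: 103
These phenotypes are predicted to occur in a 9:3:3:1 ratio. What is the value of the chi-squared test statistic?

2.375

The 9:3:3:1 ratio has 16 parts, so with N = 1561 the expected counts are:
  purple smooth: 1561 × 9/16 = 878.0625
  purple shrunken: 1561 × 3/16 = 292.6875
  yellow smooth: 1561 × 3/16 = 292.6875
  yellow shrunken: 1561 × 1/16 = 97.5625
χ² = Σ (O − E)² / E
  purple smooth: (880 − 878.0625)² / 878.0625 = 0.0043
  purple shrunken: (306 − 292.6875)² / 292.6875 = 0.6055
  yellow smooth: (272 − 292.6875)² / 292.6875 = 1.4622
  yellow shrunken: (103 − 97.5625)² / 97.5625 = 0.3031
χ² = 0.0043 + 0.6055 + 1.4622 + 0.3031 = 2.3751 ≈ 2.375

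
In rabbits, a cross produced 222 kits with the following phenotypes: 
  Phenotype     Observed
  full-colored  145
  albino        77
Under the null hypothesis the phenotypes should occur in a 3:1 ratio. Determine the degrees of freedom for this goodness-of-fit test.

A goodness-of-fit test with 2 phenotype classes has df = 2 − 1 = 1.

1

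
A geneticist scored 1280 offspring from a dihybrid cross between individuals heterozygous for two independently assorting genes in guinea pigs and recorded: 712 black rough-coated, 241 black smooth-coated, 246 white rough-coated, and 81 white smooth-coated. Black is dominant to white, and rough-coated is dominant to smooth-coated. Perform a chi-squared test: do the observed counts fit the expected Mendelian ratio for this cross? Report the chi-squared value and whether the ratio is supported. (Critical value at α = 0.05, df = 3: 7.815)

A dihybrid F₂ with independent assortment and complete dominance at both loci gives a 9:3:3:1 phenotypic ratio.
Total ratio parts = 16. Expected numbers out of 1280:
  black rough-coated: 1280 × 9/16 = 720
  black smooth-coated: 1280 × 3/16 = 240
  white rough-coated: 1280 × 3/16 = 240
  white smooth-coated: 1280 × 1/16 = 80
χ² = Σ (O − E)² / E
  black rough-coated: (712 − 720)² / 720 = 0.0889
  black smooth-coated: (241 − 240)² / 240 = 0.0042
  white rough-coated: (246 − 240)² / 240 = 0.1500
  white smooth-coated: (81 − 80)² / 80 = 0.0125
χ² = 0.0889 + 0.0042 + 0.1500 + 0.0125 = 0.2556 ≈ 0.256
Degrees of freedom = 4 − 1 = 3; critical value at α = 0.05 is 7.815.
Since 0.256 < 7.815, we fail to reject the null hypothesis — the data are consistent with the 9:3:3:1 ratio.

0.256; consistent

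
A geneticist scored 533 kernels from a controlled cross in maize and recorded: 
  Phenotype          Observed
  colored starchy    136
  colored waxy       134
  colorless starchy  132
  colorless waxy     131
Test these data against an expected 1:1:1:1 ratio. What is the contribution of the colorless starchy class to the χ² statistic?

0.012

The 1:1:1:1 ratio has 4 parts, so with N = 533 the expected counts are:
  colored starchy: 533 × 1/4 = 133.25
  colored waxy: 533 × 1/4 = 133.25
  colorless starchy: 533 × 1/4 = 133.25
  colorless waxy: 533 × 1/4 = 133.25
Contribution of colorless starchy: (132 − 133.25)² / 133.25 = 0.0117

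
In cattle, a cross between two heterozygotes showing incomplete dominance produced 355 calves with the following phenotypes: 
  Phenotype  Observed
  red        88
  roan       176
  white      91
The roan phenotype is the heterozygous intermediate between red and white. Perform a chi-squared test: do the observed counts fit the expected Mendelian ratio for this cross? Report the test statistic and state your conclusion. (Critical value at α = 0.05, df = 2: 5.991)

0.076; consistent

With incomplete dominance, a heterozygote × heterozygote cross gives a 1:2:1 phenotypic ratio.
Total ratio parts = 4. Expected numbers out of 355:
  red: 355 × 1/4 = 88.75
  roan: 355 × 2/4 = 177.5
  white: 355 × 1/4 = 88.75
χ² = Σ (O − E)² / E
  red: (88 − 88.75)² / 88.75 = 0.0063
  roan: (176 − 177.5)² / 177.5 = 0.0127
  white: (91 − 88.75)² / 88.75 = 0.0570
χ² = 0.0063 + 0.0127 + 0.0570 = 0.076
Degrees of freedom = 3 − 1 = 2; critical value at α = 0.05 is 5.991.
Since 0.076 < 5.991, we fail to reject the null hypothesis — the data are consistent with the 1:2:1 ratio.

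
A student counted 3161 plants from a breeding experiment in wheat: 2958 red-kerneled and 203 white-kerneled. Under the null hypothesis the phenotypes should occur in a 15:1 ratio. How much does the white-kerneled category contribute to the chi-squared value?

0.150

Expected counts for N = 3161 under a 15:1 ratio (total parts = 16):
  red-kerneled: 3161 × 15/16 = 2963.4375
  white-kerneled: 3161 × 1/16 = 197.5625
Contribution of white-kerneled: (203 − 197.5625)² / 197.5625 = 0.1497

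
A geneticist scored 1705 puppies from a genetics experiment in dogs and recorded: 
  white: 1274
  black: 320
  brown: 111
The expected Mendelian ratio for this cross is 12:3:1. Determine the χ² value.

Total ratio parts = 16. Expected numbers out of 1705:
  white: 1705 × 12/16 = 1278.75
  black: 1705 × 3/16 = 319.6875
  brown: 1705 × 1/16 = 106.5625
χ² = Σ (O − E)² / E
  white: (1274 − 1278.75)² / 1278.75 = 0.0176
  black: (320 − 319.6875)² / 319.6875 = 0.0003
  brown: (111 − 106.5625)² / 106.5625 = 0.1848
χ² = 0.0176 + 0.0003 + 0.1848 = 0.2027 ≈ 0.203

0.203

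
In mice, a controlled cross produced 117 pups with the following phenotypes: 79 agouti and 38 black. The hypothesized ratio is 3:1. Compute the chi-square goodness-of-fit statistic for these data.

Expected counts for N = 117 under a 3:1 ratio (total parts = 4):
  agouti: 117 × 3/4 = 87.75
  black: 117 × 1/4 = 29.25
χ² = Σ (O − E)² / E
  agouti: (79 − 87.75)² / 87.75 = 0.8725
  black: (38 − 29.25)² / 29.25 = 2.6175
χ² = 0.8725 + 2.6175 = 3.490

3.490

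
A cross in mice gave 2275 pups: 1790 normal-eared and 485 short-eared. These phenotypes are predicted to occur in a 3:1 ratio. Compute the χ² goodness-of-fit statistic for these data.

Total ratio parts = 4. Expected numbers out of 2275:
  normal-eared: 2275 × 3/4 = 1706.25
  short-eared: 2275 × 1/4 = 568.75
χ² = Σ (O − E)² / E
  normal-eared: (1790 − 1706.25)² / 1706.25 = 4.1108
  short-eared: (485 − 568.75)² / 568.75 = 12.3324
χ² = 4.1108 + 12.3324 = 16.4432 ≈ 16.443

16.443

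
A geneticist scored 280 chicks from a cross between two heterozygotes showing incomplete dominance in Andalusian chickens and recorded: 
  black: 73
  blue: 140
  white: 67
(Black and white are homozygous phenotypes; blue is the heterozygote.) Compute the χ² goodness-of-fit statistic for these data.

With incomplete dominance, a heterozygote × heterozygote cross gives a 1:2:1 phenotypic ratio.
Expected counts for N = 280 under a 1:2:1 ratio (total parts = 4):
  black: 280 × 1/4 = 70
  blue: 280 × 2/4 = 140
  white: 280 × 1/4 = 70
χ² = Σ (O − E)² / E
  black: (73 − 70)² / 70 = 0.1286
  blue: (140 − 140)² / 140 = 0.0000
  white: (67 − 70)² / 70 = 0.1286
χ² = 0.1286 + 0.0000 + 0.1286 = 0.2572 ≈ 0.257

0.257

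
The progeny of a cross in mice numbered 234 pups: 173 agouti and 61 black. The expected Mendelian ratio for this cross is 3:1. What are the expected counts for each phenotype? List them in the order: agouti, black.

Total ratio parts = 4. Expected numbers out of 234:
  agouti: 234 × 3/4 = 175.5
  black: 234 × 1/4 = 58.5

175.5, 58.5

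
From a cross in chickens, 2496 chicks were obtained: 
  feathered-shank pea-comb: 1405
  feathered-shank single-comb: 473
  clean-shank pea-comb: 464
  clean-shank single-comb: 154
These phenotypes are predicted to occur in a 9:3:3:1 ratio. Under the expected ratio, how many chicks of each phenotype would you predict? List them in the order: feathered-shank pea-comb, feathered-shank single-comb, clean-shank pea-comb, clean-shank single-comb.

The 9:3:3:1 ratio has 16 parts, so with N = 2496 the expected counts are:
  feathered-shank pea-comb: 2496 × 9/16 = 1404
  feathered-shank single-comb: 2496 × 3/16 = 468
  clean-shank pea-comb: 2496 × 3/16 = 468
  clean-shank single-comb: 2496 × 1/16 = 156

1404, 468, 468, 156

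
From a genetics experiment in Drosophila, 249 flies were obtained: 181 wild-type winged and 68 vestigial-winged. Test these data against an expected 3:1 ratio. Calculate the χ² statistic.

The 3:1 ratio has 4 parts, so with N = 249 the expected counts are:
  wild-type winged: 249 × 3/4 = 186.75
  vestigial-winged: 249 × 1/4 = 62.25
χ² = Σ (O − E)² / E
  wild-type winged: (181 − 186.75)² / 186.75 = 0.1770
  vestigial-winged: (68 − 62.25)² / 62.25 = 0.5311
χ² = 0.1770 + 0.5311 = 0.7081 ≈ 0.708

0.708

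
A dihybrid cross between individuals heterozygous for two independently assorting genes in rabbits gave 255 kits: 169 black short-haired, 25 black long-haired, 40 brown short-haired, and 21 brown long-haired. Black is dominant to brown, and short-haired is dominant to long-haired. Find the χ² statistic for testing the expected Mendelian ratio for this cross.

A dihybrid F₂ with independent assortment and complete dominance at both loci gives a 9:3:3:1 phenotypic ratio.
Total ratio parts = 16. Expected numbers out of 255:
  black short-haired: 255 × 9/16 = 143.4375
  black long-haired: 255 × 3/16 = 47.8125
  brown short-haired: 255 × 3/16 = 47.8125
  brown long-haired: 255 × 1/16 = 15.9375
χ² = Σ (O − E)² / E
  black short-haired: (169 − 143.4375)² / 143.4375 = 4.5556
  black long-haired: (25 − 47.8125)² / 47.8125 = 10.8844
  brown short-haired: (40 − 47.8125)² / 47.8125 = 1.2766
  brown long-haired: (21 − 15.9375)² / 15.9375 = 1.6081
χ² = 4.5556 + 10.8844 + 1.2766 + 1.6081 = 18.3247 ≈ 18.325

18.325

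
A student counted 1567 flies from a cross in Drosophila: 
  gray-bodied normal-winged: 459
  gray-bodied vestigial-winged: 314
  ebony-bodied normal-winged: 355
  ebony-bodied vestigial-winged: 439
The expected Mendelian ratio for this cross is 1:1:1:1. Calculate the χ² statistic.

36.122

The 1:1:1:1 ratio has 4 parts, so with N = 1567 the expected counts are:
  gray-bodied normal-winged: 1567 × 1/4 = 391.75
  gray-bodied vestigial-winged: 1567 × 1/4 = 391.75
  ebony-bodied normal-winged: 1567 × 1/4 = 391.75
  ebony-bodied vestigial-winged: 1567 × 1/4 = 391.75
χ² = Σ (O − E)² / E
  gray-bodied normal-winged: (459 − 391.75)² / 391.75 = 11.5445
  gray-bodied vestigial-winged: (314 − 391.75)² / 391.75 = 15.4309
  ebony-bodied normal-winged: (355 − 391.75)² / 391.75 = 3.4475
  ebony-bodied vestigial-winged: (439 − 391.75)² / 391.75 = 5.6989
χ² = 11.5445 + 15.4309 + 3.4475 + 5.6989 = 36.1218 ≈ 36.122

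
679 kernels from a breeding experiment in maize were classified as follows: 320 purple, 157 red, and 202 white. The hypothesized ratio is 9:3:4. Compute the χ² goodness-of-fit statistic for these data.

23.094

The 9:3:4 ratio has 16 parts, so with N = 679 the expected counts are:
  purple: 679 × 9/16 = 381.9375
  red: 679 × 3/16 = 127.3125
  white: 679 × 4/16 = 169.75
χ² = Σ (O − E)² / E
  purple: (320 − 381.9375)² / 381.9375 = 10.0442
  red: (157 − 127.3125)² / 127.3125 = 6.9227
  white: (202 − 169.75)² / 169.75 = 6.1270
χ² = 10.0442 + 6.9227 + 6.1270 = 23.0939 ≈ 23.094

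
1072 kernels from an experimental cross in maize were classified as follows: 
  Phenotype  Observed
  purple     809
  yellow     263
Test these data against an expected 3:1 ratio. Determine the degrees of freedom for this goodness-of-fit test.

1

A goodness-of-fit test with 2 phenotype classes has df = 2 − 1 = 1.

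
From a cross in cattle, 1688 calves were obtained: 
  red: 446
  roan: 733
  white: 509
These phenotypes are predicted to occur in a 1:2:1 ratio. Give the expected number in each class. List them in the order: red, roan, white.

Expected counts for N = 1688 under a 1:2:1 ratio (total parts = 4):
  red: 1688 × 1/4 = 422
  roan: 1688 × 2/4 = 844
  white: 1688 × 1/4 = 422

422, 844, 422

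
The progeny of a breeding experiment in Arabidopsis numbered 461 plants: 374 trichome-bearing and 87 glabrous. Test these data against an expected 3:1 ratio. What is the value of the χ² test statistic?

Total ratio parts = 4. Expected numbers out of 461:
  trichome-bearing: 461 × 3/4 = 345.75
  glabrous: 461 × 1/4 = 115.25
χ² = Σ (O − E)² / E
  trichome-bearing: (374 − 345.75)² / 345.75 = 2.3082
  glabrous: (87 − 115.25)² / 115.25 = 6.9246
χ² = 2.3082 + 6.9246 = 9.2328 ≈ 9.233

9.233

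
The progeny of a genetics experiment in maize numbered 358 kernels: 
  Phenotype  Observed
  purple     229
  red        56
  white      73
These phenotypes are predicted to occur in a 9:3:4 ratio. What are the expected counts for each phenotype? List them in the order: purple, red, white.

The 9:3:4 ratio has 16 parts, so with N = 358 the expected counts are:
  purple: 358 × 9/16 = 201.375
  red: 358 × 3/16 = 67.125
  white: 358 × 4/16 = 89.5

201.375, 67.125, 89.5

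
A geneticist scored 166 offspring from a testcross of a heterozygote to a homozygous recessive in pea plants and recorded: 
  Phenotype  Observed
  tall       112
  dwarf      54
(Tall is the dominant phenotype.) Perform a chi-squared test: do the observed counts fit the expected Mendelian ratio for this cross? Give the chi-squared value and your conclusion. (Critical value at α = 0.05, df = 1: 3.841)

A testcross of a heterozygote (Aa × aa) gives a 1:1 phenotypic ratio.
The 1:1 ratio has 2 parts, so with N = 166 the expected counts are:
  tall: 166 × 1/2 = 83
  dwarf: 166 × 1/2 = 83
χ² = Σ (O − E)² / E
  tall: (112 − 83)² / 83 = 10.1325
  dwarf: (54 − 83)² / 83 = 10.1325
χ² = 10.1325 + 10.1325 = 20.265
Degrees of freedom = 2 − 1 = 1; critical value at α = 0.05 is 3.841.
Since 20.265 > 3.841, we reject the null hypothesis — the data do not fit the 1:1 ratio.

20.265; not consistent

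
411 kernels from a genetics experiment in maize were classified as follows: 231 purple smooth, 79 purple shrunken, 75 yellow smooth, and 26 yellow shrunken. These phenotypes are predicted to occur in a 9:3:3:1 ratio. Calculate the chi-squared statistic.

0.108

Expected counts for N = 411 under a 9:3:3:1 ratio (total parts = 16):
  purple smooth: 411 × 9/16 = 231.1875
  purple shrunken: 411 × 3/16 = 77.0625
  yellow smooth: 411 × 3/16 = 77.0625
  yellow shrunken: 411 × 1/16 = 25.6875
χ² = Σ (O − E)² / E
  purple smooth: (231 − 231.1875)² / 231.1875 = 0.0002
  purple shrunken: (79 − 77.0625)² / 77.0625 = 0.0487
  yellow smooth: (75 − 77.0625)² / 77.0625 = 0.0552
  yellow shrunken: (26 − 25.6875)² / 25.6875 = 0.0038
χ² = 0.0002 + 0.0487 + 0.0552 + 0.0038 = 0.1079 ≈ 0.108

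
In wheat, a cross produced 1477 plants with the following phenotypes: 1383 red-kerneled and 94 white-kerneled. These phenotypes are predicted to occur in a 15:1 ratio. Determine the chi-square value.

0.033

The 15:1 ratio has 16 parts, so with N = 1477 the expected counts are:
  red-kerneled: 1477 × 15/16 = 1384.6875
  white-kerneled: 1477 × 1/16 = 92.3125
χ² = Σ (O − E)² / E
  red-kerneled: (1383 − 1384.6875)² / 1384.6875 = 0.0021
  white-kerneled: (94 − 92.3125)² / 92.3125 = 0.0308
χ² = 0.0021 + 0.0308 = 0.0329 ≈ 0.033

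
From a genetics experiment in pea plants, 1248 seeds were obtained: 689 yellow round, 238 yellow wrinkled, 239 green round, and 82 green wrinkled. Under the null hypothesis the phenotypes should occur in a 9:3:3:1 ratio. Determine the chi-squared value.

The 9:3:3:1 ratio has 16 parts, so with N = 1248 the expected counts are:
  yellow round: 1248 × 9/16 = 702
  yellow wrinkled: 1248 × 3/16 = 234
  green round: 1248 × 3/16 = 234
  green wrinkled: 1248 × 1/16 = 78
χ² = Σ (O − E)² / E
  yellow round: (689 − 702)² / 702 = 0.2407
  yellow wrinkled: (238 − 234)² / 234 = 0.0684
  green round: (239 − 234)² / 234 = 0.1068
  green wrinkled: (82 − 78)² / 78 = 0.2051
χ² = 0.2407 + 0.0684 + 0.1068 + 0.2051 = 0.621

0.621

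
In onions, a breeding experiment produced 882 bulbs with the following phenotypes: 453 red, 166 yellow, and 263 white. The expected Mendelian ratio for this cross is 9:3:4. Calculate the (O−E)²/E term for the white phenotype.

Expected counts for N = 882 under a 9:3:4 ratio (total parts = 16):
  red: 882 × 9/16 = 496.125
  yellow: 882 × 3/16 = 165.375
  white: 882 × 4/16 = 220.5
Contribution of white: (263 − 220.5)² / 220.5 = 8.1916

8.192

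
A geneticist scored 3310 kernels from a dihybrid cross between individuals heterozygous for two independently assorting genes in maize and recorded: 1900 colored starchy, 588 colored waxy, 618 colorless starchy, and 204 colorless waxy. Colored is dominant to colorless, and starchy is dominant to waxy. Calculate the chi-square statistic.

A dihybrid F₂ with independent assortment and complete dominance at both loci gives a 9:3:3:1 phenotypic ratio.
The 9:3:3:1 ratio has 16 parts, so with N = 3310 the expected counts are:
  colored starchy: 3310 × 9/16 = 1861.875
  colored waxy: 3310 × 3/16 = 620.625
  colorless starchy: 3310 × 3/16 = 620.625
  colorless waxy: 3310 × 1/16 = 206.875
χ² = Σ (O − E)² / E
  colored starchy: (1900 − 1861.875)² / 1861.875 = 0.7807
  colored waxy: (588 − 620.625)² / 620.625 = 1.7150
  colorless starchy: (618 − 620.625)² / 620.625 = 0.0111
  colorless waxy: (204 − 206.875)² / 206.875 = 0.0400
χ² = 0.7807 + 1.7150 + 0.0111 + 0.0400 = 2.5468 ≈ 2.547

2.547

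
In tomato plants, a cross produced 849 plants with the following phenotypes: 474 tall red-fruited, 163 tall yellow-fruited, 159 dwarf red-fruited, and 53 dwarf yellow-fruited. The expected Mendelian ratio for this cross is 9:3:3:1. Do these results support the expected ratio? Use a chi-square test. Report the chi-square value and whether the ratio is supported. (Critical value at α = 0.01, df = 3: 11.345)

Under the 9:3:3:1 hypothesis (Σ ratio = 16, N = 849):
  tall red-fruited: 849 × 9/16 = 477.5625
  tall yellow-fruited: 849 × 3/16 = 159.1875
  dwarf red-fruited: 849 × 3/16 = 159.1875
  dwarf yellow-fruited: 849 × 1/16 = 53.0625
χ² = Σ (O − E)² / E
  tall red-fruited: (474 − 477.5625)² / 477.5625 = 0.0266
  tall yellow-fruited: (163 − 159.1875)² / 159.1875 = 0.0913
  dwarf red-fruited: (159 − 159.1875)² / 159.1875 = 0.0002
  dwarf yellow-fruited: (53 − 53.0625)² / 53.0625 = 0.0001
χ² = 0.0266 + 0.0913 + 0.0002 + 0.0001 = 0.1182 ≈ 0.118
Degrees of freedom = 4 − 1 = 3; critical value at α = 0.01 is 11.345.
Since 0.118 < 11.345, we fail to reject the null hypothesis — the data are consistent with the 9:3:3:1 ratio.

0.118; consistent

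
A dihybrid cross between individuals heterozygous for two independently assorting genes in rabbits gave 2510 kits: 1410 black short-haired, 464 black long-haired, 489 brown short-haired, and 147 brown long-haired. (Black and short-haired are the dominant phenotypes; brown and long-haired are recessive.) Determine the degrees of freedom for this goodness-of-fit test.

A dihybrid F₂ with independent assortment and complete dominance at both loci gives a 9:3:3:1 phenotypic ratio.
A goodness-of-fit test with 4 phenotype classes has df = 4 − 1 = 3.

3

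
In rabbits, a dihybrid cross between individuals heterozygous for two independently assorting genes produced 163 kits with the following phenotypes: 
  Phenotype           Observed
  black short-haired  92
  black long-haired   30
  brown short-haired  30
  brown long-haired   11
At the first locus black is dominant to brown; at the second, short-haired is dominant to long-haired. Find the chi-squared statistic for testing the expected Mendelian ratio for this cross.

0.087

A dihybrid F₂ with independent assortment and complete dominance at both loci gives a 9:3:3:1 phenotypic ratio.
Under the 9:3:3:1 hypothesis (Σ ratio = 16, N = 163):
  black short-haired: 163 × 9/16 = 91.6875
  black long-haired: 163 × 3/16 = 30.5625
  brown short-haired: 163 × 3/16 = 30.5625
  brown long-haired: 163 × 1/16 = 10.1875
χ² = Σ (O − E)² / E
  black short-haired: (92 − 91.6875)² / 91.6875 = 0.0011
  black long-haired: (30 − 30.5625)² / 30.5625 = 0.0104
  brown short-haired: (30 − 30.5625)² / 30.5625 = 0.0104
  brown long-haired: (11 − 10.1875)² / 10.1875 = 0.0648
χ² = 0.0011 + 0.0104 + 0.0104 + 0.0648 = 0.0867 ≈ 0.087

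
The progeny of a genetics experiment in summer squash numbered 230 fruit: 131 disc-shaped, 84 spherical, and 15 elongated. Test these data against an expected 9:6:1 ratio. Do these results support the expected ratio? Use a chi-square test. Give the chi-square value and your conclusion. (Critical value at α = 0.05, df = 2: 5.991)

Total ratio parts = 16. Expected numbers out of 230:
  disc-shaped: 230 × 9/16 = 129.375
  spherical: 230 × 6/16 = 86.25
  elongated: 230 × 1/16 = 14.375
χ² = Σ (O − E)² / E
  disc-shaped: (131 − 129.375)² / 129.375 = 0.0204
  spherical: (84 − 86.25)² / 86.25 = 0.0587
  elongated: (15 − 14.375)² / 14.375 = 0.0272
χ² = 0.0204 + 0.0587 + 0.0272 = 0.1063 ≈ 0.106
Degrees of freedom = 3 − 1 = 2; critical value at α = 0.05 is 5.991.
Since 0.106 < 5.991, we fail to reject the null hypothesis — the data are consistent with the 9:6:1 ratio.

0.106; consistent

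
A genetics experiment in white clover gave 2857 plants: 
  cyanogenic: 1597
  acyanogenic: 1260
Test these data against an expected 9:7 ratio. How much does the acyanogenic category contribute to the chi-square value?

Under the 9:7 hypothesis (Σ ratio = 16, N = 2857):
  cyanogenic: 2857 × 9/16 = 1607.0625
  acyanogenic: 2857 × 7/16 = 1249.9375
Contribution of acyanogenic: (1260 − 1249.9375)² / 1249.9375 = 0.0810

0.081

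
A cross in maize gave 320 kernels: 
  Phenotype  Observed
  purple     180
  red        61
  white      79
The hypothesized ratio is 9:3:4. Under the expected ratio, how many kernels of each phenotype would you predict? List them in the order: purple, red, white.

Total ratio parts = 16. Expected numbers out of 320:
  purple: 320 × 9/16 = 180
  red: 320 × 3/16 = 60
  white: 320 × 4/16 = 80

180, 60, 80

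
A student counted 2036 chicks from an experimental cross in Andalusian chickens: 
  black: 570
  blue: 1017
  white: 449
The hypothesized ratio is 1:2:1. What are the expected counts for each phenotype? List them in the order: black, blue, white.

509, 1018, 509

Under the 1:2:1 hypothesis (Σ ratio = 4, N = 2036):
  black: 2036 × 1/4 = 509
  blue: 2036 × 2/4 = 1018
  white: 2036 × 1/4 = 509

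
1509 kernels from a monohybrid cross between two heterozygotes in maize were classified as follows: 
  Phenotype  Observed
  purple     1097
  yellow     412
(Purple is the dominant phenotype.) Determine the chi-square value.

4.268

For a monohybrid cross between heterozygotes with complete dominance, the expected phenotypic ratio is 3:1.
The 3:1 ratio has 4 parts, so with N = 1509 the expected counts are:
  purple: 1509 × 3/4 = 1131.75
  yellow: 1509 × 1/4 = 377.25
χ² = Σ (O − E)² / E
  purple: (1097 − 1131.75)² / 1131.75 = 1.0670
  yellow: (412 − 377.25)² / 377.25 = 3.2010
χ² = 1.0670 + 3.2010 = 4.268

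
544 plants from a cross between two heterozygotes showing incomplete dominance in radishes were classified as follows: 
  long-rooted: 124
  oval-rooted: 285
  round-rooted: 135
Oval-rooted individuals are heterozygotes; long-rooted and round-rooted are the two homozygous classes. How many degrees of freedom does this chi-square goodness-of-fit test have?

With incomplete dominance, a heterozygote × heterozygote cross gives a 1:2:1 phenotypic ratio.
A goodness-of-fit test with 3 phenotype classes has df = 3 − 1 = 2.

2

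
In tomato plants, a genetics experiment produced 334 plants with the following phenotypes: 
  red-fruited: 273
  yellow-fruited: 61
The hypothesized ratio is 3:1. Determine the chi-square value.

8.084

Expected counts for N = 334 under a 3:1 ratio (total parts = 4):
  red-fruited: 334 × 3/4 = 250.5
  yellow-fruited: 334 × 1/4 = 83.5
χ² = Σ (O − E)² / E
  red-fruited: (273 − 250.5)² / 250.5 = 2.0210
  yellow-fruited: (61 − 83.5)² / 83.5 = 6.0629
χ² = 2.0210 + 6.0629 = 8.0839 ≈ 8.084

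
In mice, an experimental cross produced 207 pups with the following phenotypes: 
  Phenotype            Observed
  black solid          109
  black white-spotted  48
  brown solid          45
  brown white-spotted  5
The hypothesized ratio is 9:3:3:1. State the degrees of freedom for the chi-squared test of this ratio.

3

A goodness-of-fit test with 4 phenotype classes has df = 4 − 1 = 3.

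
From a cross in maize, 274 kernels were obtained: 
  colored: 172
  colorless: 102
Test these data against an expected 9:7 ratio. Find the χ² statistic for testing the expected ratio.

4.739

The 9:7 ratio has 16 parts, so with N = 274 the expected counts are:
  colored: 274 × 9/16 = 154.125
  colorless: 274 × 7/16 = 119.875
χ² = Σ (O − E)² / E
  colored: (172 − 154.125)² / 154.125 = 2.0731
  colorless: (102 − 119.875)² / 119.875 = 2.6654
χ² = 2.0731 + 2.6654 = 4.7385 ≈ 4.739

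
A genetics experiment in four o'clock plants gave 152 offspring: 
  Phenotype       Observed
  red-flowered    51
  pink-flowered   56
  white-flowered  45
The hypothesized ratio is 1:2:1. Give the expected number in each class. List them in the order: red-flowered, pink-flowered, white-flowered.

38, 76, 38

The 1:2:1 ratio has 4 parts, so with N = 152 the expected counts are:
  red-flowered: 152 × 1/4 = 38
  pink-flowered: 152 × 2/4 = 76
  white-flowered: 152 × 1/4 = 38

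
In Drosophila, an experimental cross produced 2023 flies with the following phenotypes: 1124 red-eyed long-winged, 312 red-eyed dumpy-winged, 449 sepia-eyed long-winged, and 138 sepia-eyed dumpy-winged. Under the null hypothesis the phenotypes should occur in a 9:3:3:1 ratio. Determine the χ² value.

Expected counts for N = 2023 under a 9:3:3:1 ratio (total parts = 16):
  red-eyed long-winged: 2023 × 9/16 = 1137.9375
  red-eyed dumpy-winged: 2023 × 3/16 = 379.3125
  sepia-eyed long-winged: 2023 × 3/16 = 379.3125
  sepia-eyed dumpy-winged: 2023 × 1/16 = 126.4375
χ² = Σ (O − E)² / E
  red-eyed long-winged: (1124 − 1137.9375)² / 1137.9375 = 0.1707
  red-eyed dumpy-winged: (312 − 379.3125)² / 379.3125 = 11.9452
  sepia-eyed long-winged: (449 − 379.3125)² / 379.3125 = 12.8030
  sepia-eyed dumpy-winged: (138 − 126.4375)² / 126.4375 = 1.0574
χ² = 0.1707 + 11.9452 + 12.8030 + 1.0574 = 25.9763 ≈ 25.976

25.976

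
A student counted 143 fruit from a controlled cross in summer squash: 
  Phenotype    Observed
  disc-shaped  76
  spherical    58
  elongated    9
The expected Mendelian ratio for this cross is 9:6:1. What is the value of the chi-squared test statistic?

Total ratio parts = 16. Expected numbers out of 143:
  disc-shaped: 143 × 9/16 = 80.4375
  spherical: 143 × 6/16 = 53.625
  elongated: 143 × 1/16 = 8.9375
χ² = Σ (O − E)² / E
  disc-shaped: (76 − 80.4375)² / 80.4375 = 0.2448
  spherical: (58 − 53.625)² / 53.625 = 0.3569
  elongated: (9 − 8.9375)² / 8.9375 = 0.0004
χ² = 0.2448 + 0.3569 + 0.0004 = 0.6021 ≈ 0.602

0.602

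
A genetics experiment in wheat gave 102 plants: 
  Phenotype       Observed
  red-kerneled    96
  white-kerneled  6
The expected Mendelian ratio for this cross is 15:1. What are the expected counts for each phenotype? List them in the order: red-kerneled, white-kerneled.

95.625, 6.375

The 15:1 ratio has 16 parts, so with N = 102 the expected counts are:
  red-kerneled: 102 × 15/16 = 95.625
  white-kerneled: 102 × 1/16 = 6.375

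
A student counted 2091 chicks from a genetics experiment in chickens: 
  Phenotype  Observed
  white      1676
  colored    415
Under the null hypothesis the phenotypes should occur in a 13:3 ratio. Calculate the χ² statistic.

Under the 13:3 hypothesis (Σ ratio = 16, N = 2091):
  white: 2091 × 13/16 = 1698.9375
  colored: 2091 × 3/16 = 392.0625
χ² = Σ (O − E)² / E
  white: (1676 − 1698.9375)² / 1698.9375 = 0.3097
  colored: (415 − 392.0625)² / 392.0625 = 1.3420
χ² = 0.3097 + 1.3420 = 1.6517 ≈ 1.652

1.652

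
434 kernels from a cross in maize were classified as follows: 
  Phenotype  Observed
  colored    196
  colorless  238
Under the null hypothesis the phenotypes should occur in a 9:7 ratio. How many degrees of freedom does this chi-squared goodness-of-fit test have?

A goodness-of-fit test with 2 phenotype classes has df = 2 − 1 = 1.

1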